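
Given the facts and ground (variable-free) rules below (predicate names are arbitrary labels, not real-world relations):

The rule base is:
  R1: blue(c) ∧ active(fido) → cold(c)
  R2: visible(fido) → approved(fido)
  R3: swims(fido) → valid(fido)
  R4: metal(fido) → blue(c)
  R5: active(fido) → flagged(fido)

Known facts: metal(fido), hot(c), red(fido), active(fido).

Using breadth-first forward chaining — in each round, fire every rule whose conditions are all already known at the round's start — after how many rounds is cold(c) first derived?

Round 1 — R4, R5, derive blue(c), flagged(fido).
Round 2 — R1, derive cold(c).
cold(c) first appears in round 2.

2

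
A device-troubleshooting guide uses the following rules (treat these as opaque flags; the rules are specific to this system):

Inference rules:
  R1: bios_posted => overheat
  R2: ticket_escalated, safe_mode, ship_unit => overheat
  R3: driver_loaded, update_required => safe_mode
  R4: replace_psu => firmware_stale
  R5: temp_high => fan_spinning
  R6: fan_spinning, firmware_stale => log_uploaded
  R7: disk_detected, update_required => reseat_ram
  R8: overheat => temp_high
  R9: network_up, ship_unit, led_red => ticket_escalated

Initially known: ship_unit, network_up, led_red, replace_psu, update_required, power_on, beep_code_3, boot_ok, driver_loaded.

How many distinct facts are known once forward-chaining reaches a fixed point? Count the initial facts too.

Round 1: R3 [driver_loaded, update_required => safe_mode]; R4 [replace_psu => firmware_stale]; R9 [network_up, ship_unit, led_red => ticket_escalated]. Adds safe_mode, firmware_stale, ticket_escalated.
Round 2: R2 [ticket_escalated, safe_mode, ship_unit => overheat]. Adds overheat.
Round 3: R8 [overheat => temp_high]. Adds temp_high.
Round 4: R5 [temp_high => fan_spinning]. Adds fan_spinning.
Round 5: R6 [fan_spinning, firmware_stale => log_uploaded]. Adds log_uploaded.
Closure: {beep_code_3, boot_ok, driver_loaded, fan_spinning, firmware_stale, led_red, log_uploaded, network_up, overheat, power_on, replace_psu, safe_mode, ship_unit, temp_high, ticket_escalated, update_required} — 16 facts.

16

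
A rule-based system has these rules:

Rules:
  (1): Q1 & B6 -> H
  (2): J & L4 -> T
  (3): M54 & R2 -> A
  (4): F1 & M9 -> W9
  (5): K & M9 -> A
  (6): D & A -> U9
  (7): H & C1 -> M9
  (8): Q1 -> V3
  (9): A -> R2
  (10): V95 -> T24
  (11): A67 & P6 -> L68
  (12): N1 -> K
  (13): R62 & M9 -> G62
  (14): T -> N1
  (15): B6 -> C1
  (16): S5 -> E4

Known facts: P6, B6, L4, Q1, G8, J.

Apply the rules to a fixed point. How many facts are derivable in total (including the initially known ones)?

15

[1] (1) [Q1 & B6 -> H]; (2) [J & L4 -> T]; (8) [Q1 -> V3]; (15) [B6 -> C1]. ⇒ new: H, T, V3, C1.
[2] (7) [H & C1 -> M9]; (14) [T -> N1]. ⇒ new: M9, N1.
[3] (12) [N1 -> K]. ⇒ new: K.
[4] (5) [K & M9 -> A]. ⇒ new: A.
[5] (9) [A -> R2]. ⇒ new: R2.
Closure: {A, B6, C1, G8, H, J, K, L4, M9, N1, P6, Q1, R2, T, V3} — 15 facts.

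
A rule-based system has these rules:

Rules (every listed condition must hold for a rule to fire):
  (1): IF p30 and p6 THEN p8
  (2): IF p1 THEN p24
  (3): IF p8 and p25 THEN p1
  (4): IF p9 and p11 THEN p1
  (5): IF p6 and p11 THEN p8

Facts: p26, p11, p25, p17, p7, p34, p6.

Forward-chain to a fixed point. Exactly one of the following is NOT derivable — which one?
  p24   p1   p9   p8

Round 1 — (5), derive p8.
Round 2 — (3), derive p1.
Round 3 — (2), derive p24.
Derived: p1 (round 2), p24 (round 3), p8 (round 1). p9 never appears in any round.

p9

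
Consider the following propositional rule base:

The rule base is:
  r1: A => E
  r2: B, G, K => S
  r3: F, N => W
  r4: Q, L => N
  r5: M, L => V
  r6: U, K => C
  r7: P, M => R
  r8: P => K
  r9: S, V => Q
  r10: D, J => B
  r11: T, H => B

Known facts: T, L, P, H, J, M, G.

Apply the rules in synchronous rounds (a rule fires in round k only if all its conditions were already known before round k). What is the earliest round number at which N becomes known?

4

Round 1: r5 [M, L => V]; r7 [P, M => R]; r8 [P => K]; r11 [T, H => B]. Adds V, R, K, B.
Round 2: r2 [B, G, K => S]. Adds S.
Round 3: r9 [S, V => Q]. Adds Q.
Round 4: r4 [Q, L => N]. Adds N.
N first appears in round 4.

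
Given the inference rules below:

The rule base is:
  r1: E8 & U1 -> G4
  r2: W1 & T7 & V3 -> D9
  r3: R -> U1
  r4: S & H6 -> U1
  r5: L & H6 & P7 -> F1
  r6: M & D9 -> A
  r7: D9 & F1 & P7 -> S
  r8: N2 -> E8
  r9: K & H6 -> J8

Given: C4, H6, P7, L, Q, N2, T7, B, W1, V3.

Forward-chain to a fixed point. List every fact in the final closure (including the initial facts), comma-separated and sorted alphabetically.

B, C4, D9, E8, F1, G4, H6, L, N2, P7, Q, S, T7, U1, V3, W1

Round 1 fires r2, r5, r8, giving D9, F1, E8.
Round 2 fires r7, giving S.
Round 3 fires r4, giving U1.
Round 4 fires r1, giving G4.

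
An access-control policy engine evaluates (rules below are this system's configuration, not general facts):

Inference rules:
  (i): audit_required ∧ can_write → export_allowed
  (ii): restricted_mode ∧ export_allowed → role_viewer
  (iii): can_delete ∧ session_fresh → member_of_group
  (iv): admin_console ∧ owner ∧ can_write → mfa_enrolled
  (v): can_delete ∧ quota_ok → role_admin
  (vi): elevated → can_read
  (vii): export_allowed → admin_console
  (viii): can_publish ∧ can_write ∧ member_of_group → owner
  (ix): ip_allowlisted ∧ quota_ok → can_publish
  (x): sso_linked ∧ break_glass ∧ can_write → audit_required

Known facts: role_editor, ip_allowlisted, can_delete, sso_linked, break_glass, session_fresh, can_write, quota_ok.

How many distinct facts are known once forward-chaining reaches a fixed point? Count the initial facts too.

Round 1 — (iii), (v), (ix), (x), derive member_of_group, role_admin, can_publish, audit_required.
Round 2 — (i), (viii), derive export_allowed, owner.
Round 3 — (vii), derive admin_console.
Round 4 — (iv), derive mfa_enrolled.
Closure: {admin_console, audit_required, break_glass, can_delete, can_publish, can_write, export_allowed, ip_allowlisted, member_of_group, mfa_enrolled, owner, quota_ok, role_admin, role_editor, session_fresh, sso_linked} — 16 facts.

16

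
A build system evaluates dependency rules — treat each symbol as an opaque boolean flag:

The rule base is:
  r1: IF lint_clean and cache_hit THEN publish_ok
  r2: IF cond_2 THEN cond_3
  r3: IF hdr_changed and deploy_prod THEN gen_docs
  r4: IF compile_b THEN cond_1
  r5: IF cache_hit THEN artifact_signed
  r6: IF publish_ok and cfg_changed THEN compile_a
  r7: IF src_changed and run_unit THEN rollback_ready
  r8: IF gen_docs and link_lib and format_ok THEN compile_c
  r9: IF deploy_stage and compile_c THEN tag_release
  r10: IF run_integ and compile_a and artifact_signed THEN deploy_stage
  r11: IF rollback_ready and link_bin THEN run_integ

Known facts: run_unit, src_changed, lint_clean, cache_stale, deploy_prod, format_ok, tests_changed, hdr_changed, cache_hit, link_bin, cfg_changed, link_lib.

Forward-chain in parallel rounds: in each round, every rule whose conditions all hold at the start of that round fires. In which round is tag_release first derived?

Round 1: r1 [IF lint_clean and cache_hit THEN publish_ok]; r3 [IF hdr_changed and deploy_prod THEN gen_docs]; r5 [IF cache_hit THEN artifact_signed]; r7 [IF src_changed and run_unit THEN rollback_ready]. Adds publish_ok, gen_docs, artifact_signed, rollback_ready.
Round 2: r6 [IF publish_ok and cfg_changed THEN compile_a]; r8 [IF gen_docs and link_lib and format_ok THEN compile_c]; r11 [IF rollback_ready and link_bin THEN run_integ]. Adds compile_a, compile_c, run_integ.
Round 3: r10 [IF run_integ and compile_a and artifact_signed THEN deploy_stage]. Adds deploy_stage.
Round 4: r9 [IF deploy_stage and compile_c THEN tag_release]. Adds tag_release.
tag_release first appears in round 4.

4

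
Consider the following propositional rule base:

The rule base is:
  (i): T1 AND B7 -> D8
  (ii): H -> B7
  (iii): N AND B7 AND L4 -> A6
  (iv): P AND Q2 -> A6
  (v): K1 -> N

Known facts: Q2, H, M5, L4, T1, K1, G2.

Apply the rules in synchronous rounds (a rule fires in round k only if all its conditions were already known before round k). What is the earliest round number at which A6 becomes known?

[1] (ii) [H -> B7]; (v) [K1 -> N]. ⇒ new: B7, N.
[2] (i) [T1 AND B7 -> D8]; (iii) [N AND B7 AND L4 -> A6]. ⇒ new: D8, A6.
A6 first appears in round 2.

2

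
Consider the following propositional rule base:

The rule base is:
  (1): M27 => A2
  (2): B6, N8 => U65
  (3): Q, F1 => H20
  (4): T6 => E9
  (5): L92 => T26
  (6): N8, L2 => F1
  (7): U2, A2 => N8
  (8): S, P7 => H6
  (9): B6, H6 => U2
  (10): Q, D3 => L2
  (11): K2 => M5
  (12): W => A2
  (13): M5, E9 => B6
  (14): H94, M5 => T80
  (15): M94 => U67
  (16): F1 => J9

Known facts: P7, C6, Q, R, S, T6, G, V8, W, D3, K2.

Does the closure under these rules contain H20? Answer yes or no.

yes

Round 1: (4) [T6 => E9]; (8) [S, P7 => H6]; (10) [Q, D3 => L2]; (11) [K2 => M5]; (12) [W => A2]. New: E9, H6, L2, M5, A2.
Round 2: (13) [M5, E9 => B6]. New: B6.
Round 3: (9) [B6, H6 => U2]. New: U2.
Round 4: (7) [U2, A2 => N8]. New: N8.
Round 5: (2) [B6, N8 => U65]; (6) [N8, L2 => F1]. New: U65, F1.
Round 6: (3) [Q, F1 => H20]; (16) [F1 => J9]. New: H20, J9.
H20 appears in round 6, so it is derivable.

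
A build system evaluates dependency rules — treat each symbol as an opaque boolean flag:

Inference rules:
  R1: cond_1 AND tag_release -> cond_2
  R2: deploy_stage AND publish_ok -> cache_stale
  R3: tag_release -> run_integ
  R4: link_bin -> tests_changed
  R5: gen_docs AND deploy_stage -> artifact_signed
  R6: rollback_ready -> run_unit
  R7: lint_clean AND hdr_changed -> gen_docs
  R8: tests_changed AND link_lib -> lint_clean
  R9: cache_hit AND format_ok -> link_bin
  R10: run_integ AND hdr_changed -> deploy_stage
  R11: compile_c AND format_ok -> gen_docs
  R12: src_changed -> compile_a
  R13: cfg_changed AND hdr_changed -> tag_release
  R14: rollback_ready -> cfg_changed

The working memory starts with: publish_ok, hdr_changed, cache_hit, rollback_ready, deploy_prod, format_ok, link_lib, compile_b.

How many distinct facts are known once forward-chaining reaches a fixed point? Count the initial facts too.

Round 1: R6 [rollback_ready -> run_unit]; R9 [cache_hit AND format_ok -> link_bin]; R14 [rollback_ready -> cfg_changed]. Adds run_unit, link_bin, cfg_changed.
Round 2: R4 [link_bin -> tests_changed]; R13 [cfg_changed AND hdr_changed -> tag_release]. Adds tests_changed, tag_release.
Round 3: R3 [tag_release -> run_integ]; R8 [tests_changed AND link_lib -> lint_clean]. Adds run_integ, lint_clean.
Round 4: R7 [lint_clean AND hdr_changed -> gen_docs]; R10 [run_integ AND hdr_changed -> deploy_stage]. Adds gen_docs, deploy_stage.
Round 5: R2 [deploy_stage AND publish_ok -> cache_stale]; R5 [gen_docs AND deploy_stage -> artifact_signed]. Adds cache_stale, artifact_signed.
Closure: {artifact_signed, cache_hit, cache_stale, cfg_changed, compile_b, deploy_prod, deploy_stage, format_ok, gen_docs, hdr_changed, link_bin, link_lib, lint_clean, publish_ok, rollback_ready, run_integ, run_unit, tag_release, tests_changed} — 19 facts.

19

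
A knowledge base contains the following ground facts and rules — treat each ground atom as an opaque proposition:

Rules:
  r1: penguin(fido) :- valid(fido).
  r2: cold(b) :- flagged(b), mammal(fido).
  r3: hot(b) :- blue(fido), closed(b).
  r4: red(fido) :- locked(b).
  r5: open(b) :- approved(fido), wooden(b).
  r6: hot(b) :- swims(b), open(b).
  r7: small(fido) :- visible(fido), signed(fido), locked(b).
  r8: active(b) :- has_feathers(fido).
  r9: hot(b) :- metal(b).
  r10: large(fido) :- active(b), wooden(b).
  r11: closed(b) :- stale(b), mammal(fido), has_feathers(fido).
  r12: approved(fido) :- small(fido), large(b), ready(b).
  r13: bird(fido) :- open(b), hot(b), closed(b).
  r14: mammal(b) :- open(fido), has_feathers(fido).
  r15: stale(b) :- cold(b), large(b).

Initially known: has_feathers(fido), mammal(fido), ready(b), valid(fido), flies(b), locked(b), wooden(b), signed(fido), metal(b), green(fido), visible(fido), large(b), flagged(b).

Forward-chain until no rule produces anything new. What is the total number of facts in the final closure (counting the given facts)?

25

Round 1: r1 [penguin(fido) :- valid(fido).]; r2 [cold(b) :- flagged(b), mammal(fido).]; r4 [red(fido) :- locked(b).]; r7 [small(fido) :- visible(fido), signed(fido), locked(b).]; r8 [active(b) :- has_feathers(fido).]; r9 [hot(b) :- metal(b).]. New: penguin(fido), cold(b), red(fido), small(fido), active(b), hot(b).
Round 2: r10 [large(fido) :- active(b), wooden(b).]; r12 [approved(fido) :- small(fido), large(b), ready(b).]; r15 [stale(b) :- cold(b), large(b).]. New: large(fido), approved(fido), stale(b).
Round 3: r5 [open(b) :- approved(fido), wooden(b).]; r11 [closed(b) :- stale(b), mammal(fido), has_feathers(fido).]. New: open(b), closed(b).
Round 4: r13 [bird(fido) :- open(b), hot(b), closed(b).]. New: bird(fido).
Closure: {active(b), approved(fido), bird(fido), closed(b), cold(b), flagged(b), flies(b), green(fido), has_feathers(fido), hot(b), large(b), large(fido), locked(b), mammal(fido), metal(b), open(b), penguin(fido), ready(b), red(fido), signed(fido), small(fido), stale(b), valid(fido), visible(fido), wooden(b)} — 25 facts.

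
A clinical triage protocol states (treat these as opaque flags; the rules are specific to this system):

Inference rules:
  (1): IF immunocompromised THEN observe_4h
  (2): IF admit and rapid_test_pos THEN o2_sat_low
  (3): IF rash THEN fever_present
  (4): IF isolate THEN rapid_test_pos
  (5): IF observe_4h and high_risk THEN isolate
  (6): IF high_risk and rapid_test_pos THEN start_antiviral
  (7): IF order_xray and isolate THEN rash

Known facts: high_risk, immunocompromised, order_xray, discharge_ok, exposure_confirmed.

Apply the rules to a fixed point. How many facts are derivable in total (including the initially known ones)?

11

Round 1 — (1), derive observe_4h.
Round 2 — (5), derive isolate.
Round 3 — (4), (7), derive rapid_test_pos, rash.
Round 4 — (3), (6), derive fever_present, start_antiviral.
Closure: {discharge_ok, exposure_confirmed, fever_present, high_risk, immunocompromised, isolate, observe_4h, order_xray, rapid_test_pos, rash, start_antiviral} — 11 facts.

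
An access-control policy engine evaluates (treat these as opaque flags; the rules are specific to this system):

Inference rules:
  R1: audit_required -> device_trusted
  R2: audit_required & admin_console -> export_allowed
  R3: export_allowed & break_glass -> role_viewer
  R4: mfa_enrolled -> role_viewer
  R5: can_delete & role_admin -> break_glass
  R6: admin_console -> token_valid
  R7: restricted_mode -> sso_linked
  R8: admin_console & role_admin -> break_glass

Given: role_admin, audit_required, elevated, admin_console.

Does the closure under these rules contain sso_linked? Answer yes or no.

no

Round 1 — R1, R2, R6, R8, derive device_trusted, export_allowed, token_valid, break_glass.
Round 2 — R3, derive role_viewer.
Fixed point reached. sso_linked is concluded only by R7; R7 needs restricted_mode (never derived).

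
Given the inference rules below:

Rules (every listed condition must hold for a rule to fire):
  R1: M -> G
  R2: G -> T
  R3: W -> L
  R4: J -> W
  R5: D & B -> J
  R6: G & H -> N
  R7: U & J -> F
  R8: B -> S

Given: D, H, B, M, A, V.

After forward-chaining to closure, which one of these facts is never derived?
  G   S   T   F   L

Round 1 — R1, R5, R8, derive G, J, S.
Round 2 — R2, R4, R6, derive T, W, N.
Round 3 — R3, derive L.
Derived: S (round 1), T (round 2), G (round 1), L (round 3). F never appears in any round.

F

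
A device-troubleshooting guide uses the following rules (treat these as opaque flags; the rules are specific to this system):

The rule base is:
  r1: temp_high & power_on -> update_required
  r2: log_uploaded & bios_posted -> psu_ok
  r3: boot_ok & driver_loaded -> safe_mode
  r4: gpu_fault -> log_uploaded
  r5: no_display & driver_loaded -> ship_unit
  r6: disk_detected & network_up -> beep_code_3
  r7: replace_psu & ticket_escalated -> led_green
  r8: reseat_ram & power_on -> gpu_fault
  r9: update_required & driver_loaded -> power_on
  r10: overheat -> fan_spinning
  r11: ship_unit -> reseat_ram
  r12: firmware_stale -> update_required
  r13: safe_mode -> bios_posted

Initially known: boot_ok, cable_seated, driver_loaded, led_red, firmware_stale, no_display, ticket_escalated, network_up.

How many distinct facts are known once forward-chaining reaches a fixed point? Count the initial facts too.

Round 1 — r3, r5, r12, derive safe_mode, ship_unit, update_required.
Round 2 — r9, r11, r13, derive power_on, reseat_ram, bios_posted.
Round 3 — r8, derive gpu_fault.
Round 4 — r4, derive log_uploaded.
Round 5 — r2, derive psu_ok.
Closure: {bios_posted, boot_ok, cable_seated, driver_loaded, firmware_stale, gpu_fault, led_red, log_uploaded, network_up, no_display, power_on, psu_ok, reseat_ram, safe_mode, ship_unit, ticket_escalated, update_required} — 17 facts.

17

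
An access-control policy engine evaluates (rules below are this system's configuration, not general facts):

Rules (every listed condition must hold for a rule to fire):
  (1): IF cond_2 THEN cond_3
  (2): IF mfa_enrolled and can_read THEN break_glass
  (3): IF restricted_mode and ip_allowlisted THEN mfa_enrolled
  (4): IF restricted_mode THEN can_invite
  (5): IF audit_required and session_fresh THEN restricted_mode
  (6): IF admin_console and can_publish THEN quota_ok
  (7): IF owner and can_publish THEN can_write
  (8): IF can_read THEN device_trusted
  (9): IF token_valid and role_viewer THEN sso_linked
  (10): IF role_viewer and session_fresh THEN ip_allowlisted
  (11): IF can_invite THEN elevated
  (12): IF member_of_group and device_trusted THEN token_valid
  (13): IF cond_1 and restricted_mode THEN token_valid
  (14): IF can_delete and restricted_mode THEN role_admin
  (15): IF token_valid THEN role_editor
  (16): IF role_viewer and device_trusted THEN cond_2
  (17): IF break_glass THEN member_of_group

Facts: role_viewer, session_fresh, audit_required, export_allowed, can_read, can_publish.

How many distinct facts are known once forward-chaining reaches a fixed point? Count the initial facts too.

19

Round 1 — (5), (8), (10), derive restricted_mode, device_trusted, ip_allowlisted.
Round 2 — (3), (4), (16), derive mfa_enrolled, can_invite, cond_2.
Round 3 — (1), (2), (11), derive cond_3, break_glass, elevated.
Round 4 — (17), derive member_of_group.
Round 5 — (12), derive token_valid.
Round 6 — (9), (15), derive sso_linked, role_editor.
Closure: {audit_required, break_glass, can_invite, can_publish, can_read, cond_2, cond_3, device_trusted, elevated, export_allowed, ip_allowlisted, member_of_group, mfa_enrolled, restricted_mode, role_editor, role_viewer, session_fresh, sso_linked, token_valid} — 19 facts.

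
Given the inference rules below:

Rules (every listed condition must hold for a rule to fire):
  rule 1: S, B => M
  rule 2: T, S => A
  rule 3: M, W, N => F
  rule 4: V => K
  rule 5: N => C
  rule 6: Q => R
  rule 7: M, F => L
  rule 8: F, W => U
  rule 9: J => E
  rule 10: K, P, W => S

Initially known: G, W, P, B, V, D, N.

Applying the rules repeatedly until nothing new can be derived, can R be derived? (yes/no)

no

Round 1 fires rule 4, rule 5, giving K, C.
Round 2 fires rule 10, giving S.
Round 3 fires rule 1, giving M.
Round 4 fires rule 3, giving F.
Round 5 fires rule 7, rule 8, giving L, U.
Fixed point reached. R is concluded only by rule 6; rule 6 needs Q (never derived).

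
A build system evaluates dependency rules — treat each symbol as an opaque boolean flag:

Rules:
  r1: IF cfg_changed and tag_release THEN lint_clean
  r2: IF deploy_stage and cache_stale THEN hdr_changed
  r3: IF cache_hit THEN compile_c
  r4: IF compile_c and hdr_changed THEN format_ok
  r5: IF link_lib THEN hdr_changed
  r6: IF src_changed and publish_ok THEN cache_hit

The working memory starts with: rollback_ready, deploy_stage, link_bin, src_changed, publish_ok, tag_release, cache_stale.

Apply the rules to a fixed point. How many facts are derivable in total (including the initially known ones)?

11

Round 1 fires r2, r6, giving hdr_changed, cache_hit.
Round 2 fires r3, giving compile_c.
Round 3 fires r4, giving format_ok.
Closure: {cache_hit, cache_stale, compile_c, deploy_stage, format_ok, hdr_changed, link_bin, publish_ok, rollback_ready, src_changed, tag_release} — 11 facts.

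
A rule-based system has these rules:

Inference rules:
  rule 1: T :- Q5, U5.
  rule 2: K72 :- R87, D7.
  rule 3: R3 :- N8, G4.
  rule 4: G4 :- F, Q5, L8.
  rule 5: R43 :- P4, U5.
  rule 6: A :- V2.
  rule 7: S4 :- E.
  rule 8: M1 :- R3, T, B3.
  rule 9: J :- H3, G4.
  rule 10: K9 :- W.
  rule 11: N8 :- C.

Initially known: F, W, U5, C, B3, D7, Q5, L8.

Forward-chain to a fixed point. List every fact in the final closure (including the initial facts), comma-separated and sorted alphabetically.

B3, C, D7, F, G4, K9, L8, M1, N8, Q5, R3, T, U5, W

Round 1: rule 1 [T :- Q5, U5.]; rule 4 [G4 :- F, Q5, L8.]; rule 10 [K9 :- W.]; rule 11 [N8 :- C.]. Adds T, G4, K9, N8.
Round 2: rule 3 [R3 :- N8, G4.]. Adds R3.
Round 3: rule 8 [M1 :- R3, T, B3.]. Adds M1.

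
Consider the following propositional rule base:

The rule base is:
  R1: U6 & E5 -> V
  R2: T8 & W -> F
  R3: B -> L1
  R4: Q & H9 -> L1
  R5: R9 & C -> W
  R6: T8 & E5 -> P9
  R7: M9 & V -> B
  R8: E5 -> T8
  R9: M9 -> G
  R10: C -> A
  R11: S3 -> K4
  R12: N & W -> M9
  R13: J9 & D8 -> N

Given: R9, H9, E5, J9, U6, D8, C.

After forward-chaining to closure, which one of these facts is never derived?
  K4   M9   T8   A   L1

K4

Round 1: R1 [U6 & E5 -> V]; R5 [R9 & C -> W]; R8 [E5 -> T8]; R10 [C -> A]; R13 [J9 & D8 -> N]. New: V, W, T8, A, N.
Round 2: R2 [T8 & W -> F]; R6 [T8 & E5 -> P9]; R12 [N & W -> M9]. New: F, P9, M9.
Round 3: R7 [M9 & V -> B]; R9 [M9 -> G]. New: B, G.
Round 4: R3 [B -> L1]. New: L1.
Derived: A (round 1), T8 (round 1), M9 (round 2), L1 (round 4). K4 never appears in any round.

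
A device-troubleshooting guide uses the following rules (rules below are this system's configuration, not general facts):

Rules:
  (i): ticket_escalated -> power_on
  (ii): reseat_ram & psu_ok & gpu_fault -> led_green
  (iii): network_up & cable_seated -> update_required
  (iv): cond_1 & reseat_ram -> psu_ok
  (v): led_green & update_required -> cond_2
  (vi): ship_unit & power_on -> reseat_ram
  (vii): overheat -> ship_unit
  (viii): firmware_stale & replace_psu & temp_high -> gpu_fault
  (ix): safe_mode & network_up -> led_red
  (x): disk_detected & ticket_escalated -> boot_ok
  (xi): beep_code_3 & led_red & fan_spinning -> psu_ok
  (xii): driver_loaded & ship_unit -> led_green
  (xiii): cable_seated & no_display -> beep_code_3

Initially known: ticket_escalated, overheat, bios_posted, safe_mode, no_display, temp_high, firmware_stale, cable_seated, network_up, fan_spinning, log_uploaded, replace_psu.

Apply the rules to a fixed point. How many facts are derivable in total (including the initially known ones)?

22

[1] (i) [ticket_escalated -> power_on]; (iii) [network_up & cable_seated -> update_required]; (vii) [overheat -> ship_unit]; (viii) [firmware_stale & replace_psu & temp_high -> gpu_fault]; (ix) [safe_mode & network_up -> led_red]; (xiii) [cable_seated & no_display -> beep_code_3]. ⇒ new: power_on, update_required, ship_unit, gpu_fault, led_red, beep_code_3.
[2] (vi) [ship_unit & power_on -> reseat_ram]; (xi) [beep_code_3 & led_red & fan_spinning -> psu_ok]. ⇒ new: reseat_ram, psu_ok.
[3] (ii) [reseat_ram & psu_ok & gpu_fault -> led_green]. ⇒ new: led_green.
[4] (v) [led_green & update_required -> cond_2]. ⇒ new: cond_2.
Closure: {beep_code_3, bios_posted, cable_seated, cond_2, fan_spinning, firmware_stale, gpu_fault, led_green, led_red, log_uploaded, network_up, no_display, overheat, power_on, psu_ok, replace_psu, reseat_ram, safe_mode, ship_unit, temp_high, ticket_escalated, update_required} — 22 facts.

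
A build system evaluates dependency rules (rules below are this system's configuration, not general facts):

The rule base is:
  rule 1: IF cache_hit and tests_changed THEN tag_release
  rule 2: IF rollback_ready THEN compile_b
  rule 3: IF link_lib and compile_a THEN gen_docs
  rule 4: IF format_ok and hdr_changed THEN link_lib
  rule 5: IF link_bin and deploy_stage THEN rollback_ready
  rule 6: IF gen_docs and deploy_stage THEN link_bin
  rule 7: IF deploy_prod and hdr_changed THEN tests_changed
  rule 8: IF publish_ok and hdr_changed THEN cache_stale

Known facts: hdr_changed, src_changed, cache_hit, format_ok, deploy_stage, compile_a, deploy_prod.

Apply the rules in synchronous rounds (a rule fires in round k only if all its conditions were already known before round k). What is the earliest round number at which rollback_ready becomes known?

[1] rule 4 [IF format_ok and hdr_changed THEN link_lib]; rule 7 [IF deploy_prod and hdr_changed THEN tests_changed]. ⇒ new: link_lib, tests_changed.
[2] rule 1 [IF cache_hit and tests_changed THEN tag_release]; rule 3 [IF link_lib and compile_a THEN gen_docs]. ⇒ new: tag_release, gen_docs.
[3] rule 6 [IF gen_docs and deploy_stage THEN link_bin]. ⇒ new: link_bin.
[4] rule 5 [IF link_bin and deploy_stage THEN rollback_ready]. ⇒ new: rollback_ready.
rollback_ready first appears in round 4.

4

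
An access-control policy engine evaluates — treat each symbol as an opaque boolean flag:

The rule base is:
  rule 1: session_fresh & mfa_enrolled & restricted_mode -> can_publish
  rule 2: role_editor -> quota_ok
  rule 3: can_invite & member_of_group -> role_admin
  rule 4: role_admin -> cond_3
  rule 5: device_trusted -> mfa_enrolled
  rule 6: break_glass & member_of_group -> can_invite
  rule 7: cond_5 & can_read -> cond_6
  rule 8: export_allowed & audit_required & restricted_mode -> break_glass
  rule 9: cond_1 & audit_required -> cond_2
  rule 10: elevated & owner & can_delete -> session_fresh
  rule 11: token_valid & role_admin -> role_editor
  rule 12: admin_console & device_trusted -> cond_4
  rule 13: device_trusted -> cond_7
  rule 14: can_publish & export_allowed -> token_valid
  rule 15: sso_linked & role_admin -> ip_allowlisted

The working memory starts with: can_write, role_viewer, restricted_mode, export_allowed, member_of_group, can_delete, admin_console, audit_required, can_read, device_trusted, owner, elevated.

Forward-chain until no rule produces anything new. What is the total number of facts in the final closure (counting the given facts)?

[1] rule 5 [device_trusted -> mfa_enrolled]; rule 8 [export_allowed & audit_required & restricted_mode -> break_glass]; rule 10 [elevated & owner & can_delete -> session_fresh]; rule 12 [admin_console & device_trusted -> cond_4]; rule 13 [device_trusted -> cond_7]. ⇒ new: mfa_enrolled, break_glass, session_fresh, cond_4, cond_7.
[2] rule 1 [session_fresh & mfa_enrolled & restricted_mode -> can_publish]; rule 6 [break_glass & member_of_group -> can_invite]. ⇒ new: can_publish, can_invite.
[3] rule 3 [can_invite & member_of_group -> role_admin]; rule 14 [can_publish & export_allowed -> token_valid]. ⇒ new: role_admin, token_valid.
[4] rule 4 [role_admin -> cond_3]; rule 11 [token_valid & role_admin -> role_editor]. ⇒ new: cond_3, role_editor.
[5] rule 2 [role_editor -> quota_ok]. ⇒ new: quota_ok.
Closure: {admin_console, audit_required, break_glass, can_delete, can_invite, can_publish, can_read, can_write, cond_3, cond_4, cond_7, device_trusted, elevated, export_allowed, member_of_group, mfa_enrolled, owner, quota_ok, restricted_mode, role_admin, role_editor, role_viewer, session_fresh, token_valid} — 24 facts.

24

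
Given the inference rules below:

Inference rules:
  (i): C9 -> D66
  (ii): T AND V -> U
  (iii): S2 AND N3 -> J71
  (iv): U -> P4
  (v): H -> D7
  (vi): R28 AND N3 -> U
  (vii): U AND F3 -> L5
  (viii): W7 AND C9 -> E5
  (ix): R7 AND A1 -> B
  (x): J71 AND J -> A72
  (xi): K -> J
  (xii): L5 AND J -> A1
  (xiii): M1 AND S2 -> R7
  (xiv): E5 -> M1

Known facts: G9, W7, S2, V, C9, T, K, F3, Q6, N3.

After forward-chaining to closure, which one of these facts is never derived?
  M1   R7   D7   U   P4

Round 1: (i) [C9 -> D66]; (ii) [T AND V -> U]; (iii) [S2 AND N3 -> J71]; (viii) [W7 AND C9 -> E5]; (xi) [K -> J]. New: D66, U, J71, E5, J.
Round 2: (iv) [U -> P4]; (vii) [U AND F3 -> L5]; (x) [J71 AND J -> A72]; (xiv) [E5 -> M1]. New: P4, L5, A72, M1.
Round 3: (xii) [L5 AND J -> A1]; (xiii) [M1 AND S2 -> R7]. New: A1, R7.
Round 4: (ix) [R7 AND A1 -> B]. New: B.
Derived: U (round 1), P4 (round 2), R7 (round 3), M1 (round 2). D7 never appears in any round.

D7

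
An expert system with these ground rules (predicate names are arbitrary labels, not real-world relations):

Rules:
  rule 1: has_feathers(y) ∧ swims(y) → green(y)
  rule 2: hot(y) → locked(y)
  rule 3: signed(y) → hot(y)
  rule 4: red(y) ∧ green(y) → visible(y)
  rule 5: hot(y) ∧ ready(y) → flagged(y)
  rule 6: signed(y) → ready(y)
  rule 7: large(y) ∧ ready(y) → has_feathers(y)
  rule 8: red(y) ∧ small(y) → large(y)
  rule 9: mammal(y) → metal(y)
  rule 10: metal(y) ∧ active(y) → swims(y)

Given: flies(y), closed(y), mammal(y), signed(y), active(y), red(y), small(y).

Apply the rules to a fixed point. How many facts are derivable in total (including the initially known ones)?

17

Round 1: rule 3 [signed(y) → hot(y)]; rule 6 [signed(y) → ready(y)]; rule 8 [red(y) ∧ small(y) → large(y)]; rule 9 [mammal(y) → metal(y)]. Adds hot(y), ready(y), large(y), metal(y).
Round 2: rule 2 [hot(y) → locked(y)]; rule 5 [hot(y) ∧ ready(y) → flagged(y)]; rule 7 [large(y) ∧ ready(y) → has_feathers(y)]; rule 10 [metal(y) ∧ active(y) → swims(y)]. Adds locked(y), flagged(y), has_feathers(y), swims(y).
Round 3: rule 1 [has_feathers(y) ∧ swims(y) → green(y)]. Adds green(y).
Round 4: rule 4 [red(y) ∧ green(y) → visible(y)]. Adds visible(y).
Closure: {active(y), closed(y), flagged(y), flies(y), green(y), has_feathers(y), hot(y), large(y), locked(y), mammal(y), metal(y), ready(y), red(y), signed(y), small(y), swims(y), visible(y)} — 17 facts.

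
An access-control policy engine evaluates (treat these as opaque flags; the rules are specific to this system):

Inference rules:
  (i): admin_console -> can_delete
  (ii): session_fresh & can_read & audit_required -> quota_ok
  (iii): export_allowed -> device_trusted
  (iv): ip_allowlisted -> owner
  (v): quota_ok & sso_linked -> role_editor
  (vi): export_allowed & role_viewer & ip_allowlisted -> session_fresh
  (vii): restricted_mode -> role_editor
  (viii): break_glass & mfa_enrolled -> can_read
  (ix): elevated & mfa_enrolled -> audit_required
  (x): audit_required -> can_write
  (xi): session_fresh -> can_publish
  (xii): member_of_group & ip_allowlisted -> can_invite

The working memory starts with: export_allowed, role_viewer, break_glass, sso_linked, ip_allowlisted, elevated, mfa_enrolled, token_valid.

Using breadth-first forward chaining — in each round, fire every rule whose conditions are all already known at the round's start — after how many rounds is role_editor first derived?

Round 1 fires (iii), (iv), (vi), (viii), (ix), giving device_trusted, owner, session_fresh, can_read, audit_required.
Round 2 fires (ii), (x), (xi), giving quota_ok, can_write, can_publish.
Round 3 fires (v), giving role_editor.
role_editor first appears in round 3.

3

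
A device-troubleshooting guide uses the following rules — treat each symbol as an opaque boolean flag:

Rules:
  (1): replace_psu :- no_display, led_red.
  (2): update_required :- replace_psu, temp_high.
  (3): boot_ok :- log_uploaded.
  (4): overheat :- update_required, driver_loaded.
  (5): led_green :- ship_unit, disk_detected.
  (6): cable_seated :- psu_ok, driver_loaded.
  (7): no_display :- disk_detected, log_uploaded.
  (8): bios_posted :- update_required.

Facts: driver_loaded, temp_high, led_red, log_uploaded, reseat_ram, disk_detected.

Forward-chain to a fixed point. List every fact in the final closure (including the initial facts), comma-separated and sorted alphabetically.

bios_posted, boot_ok, disk_detected, driver_loaded, led_red, log_uploaded, no_display, overheat, replace_psu, reseat_ram, temp_high, update_required

[1] (3) [boot_ok :- log_uploaded.]; (7) [no_display :- disk_detected, log_uploaded.]. ⇒ new: boot_ok, no_display.
[2] (1) [replace_psu :- no_display, led_red.]. ⇒ new: replace_psu.
[3] (2) [update_required :- replace_psu, temp_high.]. ⇒ new: update_required.
[4] (4) [overheat :- update_required, driver_loaded.]; (8) [bios_posted :- update_required.]. ⇒ new: overheat, bios_posted.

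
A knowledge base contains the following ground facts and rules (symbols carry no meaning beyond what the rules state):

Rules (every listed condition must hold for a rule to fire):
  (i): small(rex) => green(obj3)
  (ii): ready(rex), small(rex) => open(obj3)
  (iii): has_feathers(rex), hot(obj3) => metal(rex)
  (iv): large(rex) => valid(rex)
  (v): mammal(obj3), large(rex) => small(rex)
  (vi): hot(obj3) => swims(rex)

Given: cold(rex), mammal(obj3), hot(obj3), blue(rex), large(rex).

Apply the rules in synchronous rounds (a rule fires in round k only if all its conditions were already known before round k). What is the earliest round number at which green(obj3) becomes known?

Round 1 — (iv), (v), (vi), derive valid(rex), small(rex), swims(rex).
Round 2 — (i), derive green(obj3).
green(obj3) first appears in round 2.

2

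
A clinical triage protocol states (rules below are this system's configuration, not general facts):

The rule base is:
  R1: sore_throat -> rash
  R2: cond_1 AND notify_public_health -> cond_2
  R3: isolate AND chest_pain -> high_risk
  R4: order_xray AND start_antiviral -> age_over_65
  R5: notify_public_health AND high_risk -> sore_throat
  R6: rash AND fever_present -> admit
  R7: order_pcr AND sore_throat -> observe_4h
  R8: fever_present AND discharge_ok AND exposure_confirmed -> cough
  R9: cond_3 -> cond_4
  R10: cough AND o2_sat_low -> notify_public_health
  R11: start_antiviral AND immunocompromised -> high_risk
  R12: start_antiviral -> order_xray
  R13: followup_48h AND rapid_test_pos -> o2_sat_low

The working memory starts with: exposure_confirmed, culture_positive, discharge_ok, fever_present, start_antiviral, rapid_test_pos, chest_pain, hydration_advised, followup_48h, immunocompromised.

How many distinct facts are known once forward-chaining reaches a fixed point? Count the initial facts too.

19

Round 1: R8 [fever_present AND discharge_ok AND exposure_confirmed -> cough]; R11 [start_antiviral AND immunocompromised -> high_risk]; R12 [start_antiviral -> order_xray]; R13 [followup_48h AND rapid_test_pos -> o2_sat_low]. New: cough, high_risk, order_xray, o2_sat_low.
Round 2: R4 [order_xray AND start_antiviral -> age_over_65]; R10 [cough AND o2_sat_low -> notify_public_health]. New: age_over_65, notify_public_health.
Round 3: R5 [notify_public_health AND high_risk -> sore_throat]. New: sore_throat.
Round 4: R1 [sore_throat -> rash]. New: rash.
Round 5: R6 [rash AND fever_present -> admit]. New: admit.
Closure: {admit, age_over_65, chest_pain, cough, culture_positive, discharge_ok, exposure_confirmed, fever_present, followup_48h, high_risk, hydration_advised, immunocompromised, notify_public_health, o2_sat_low, order_xray, rapid_test_pos, rash, sore_throat, start_antiviral} — 19 facts.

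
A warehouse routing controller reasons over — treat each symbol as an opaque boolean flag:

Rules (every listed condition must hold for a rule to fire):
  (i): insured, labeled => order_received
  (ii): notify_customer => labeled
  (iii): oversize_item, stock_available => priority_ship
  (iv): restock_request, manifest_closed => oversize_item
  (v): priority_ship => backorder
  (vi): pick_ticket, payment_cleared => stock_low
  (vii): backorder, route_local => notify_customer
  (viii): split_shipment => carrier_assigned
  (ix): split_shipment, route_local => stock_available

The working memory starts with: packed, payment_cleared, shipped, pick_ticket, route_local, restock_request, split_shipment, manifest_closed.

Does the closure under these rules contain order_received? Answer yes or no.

no

Round 1 fires (iv), (vi), (viii), (ix), giving oversize_item, stock_low, carrier_assigned, stock_available.
Round 2 fires (iii), giving priority_ship.
Round 3 fires (v), giving backorder.
Round 4 fires (vii), giving notify_customer.
Round 5 fires (ii), giving labeled.
Fixed point reached. order_received is concluded only by (i); (i) needs insured (never derived).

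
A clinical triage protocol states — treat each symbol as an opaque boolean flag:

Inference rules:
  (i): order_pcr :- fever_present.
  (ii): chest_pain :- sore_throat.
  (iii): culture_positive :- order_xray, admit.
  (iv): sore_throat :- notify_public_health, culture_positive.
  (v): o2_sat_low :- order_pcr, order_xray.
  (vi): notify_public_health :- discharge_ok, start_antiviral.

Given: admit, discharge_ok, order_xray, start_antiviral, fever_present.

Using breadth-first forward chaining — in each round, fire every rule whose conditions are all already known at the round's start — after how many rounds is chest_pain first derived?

Round 1 fires (i), (iii), (vi), giving order_pcr, culture_positive, notify_public_health.
Round 2 fires (iv), (v), giving sore_throat, o2_sat_low.
Round 3 fires (ii), giving chest_pain.
chest_pain first appears in round 3.

3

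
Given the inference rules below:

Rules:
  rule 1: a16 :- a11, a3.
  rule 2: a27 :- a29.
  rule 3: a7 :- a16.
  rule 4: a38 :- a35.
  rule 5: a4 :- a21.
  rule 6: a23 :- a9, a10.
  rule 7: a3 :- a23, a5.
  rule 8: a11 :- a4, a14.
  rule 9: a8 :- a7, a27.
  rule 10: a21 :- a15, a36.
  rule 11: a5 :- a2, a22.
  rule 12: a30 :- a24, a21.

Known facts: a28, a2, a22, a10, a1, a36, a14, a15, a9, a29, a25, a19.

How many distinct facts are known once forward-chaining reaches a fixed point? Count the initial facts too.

22

Round 1: rule 2 [a27 :- a29.]; rule 6 [a23 :- a9, a10.]; rule 10 [a21 :- a15, a36.]; rule 11 [a5 :- a2, a22.]. New: a27, a23, a21, a5.
Round 2: rule 5 [a4 :- a21.]; rule 7 [a3 :- a23, a5.]. New: a4, a3.
Round 3: rule 8 [a11 :- a4, a14.]. New: a11.
Round 4: rule 1 [a16 :- a11, a3.]. New: a16.
Round 5: rule 3 [a7 :- a16.]. New: a7.
Round 6: rule 9 [a8 :- a7, a27.]. New: a8.
Closure: {a1, a10, a11, a14, a15, a16, a19, a2, a21, a22, a23, a25, a27, a28, a29, a3, a36, a4, a5, a7, a8, a9} — 22 facts.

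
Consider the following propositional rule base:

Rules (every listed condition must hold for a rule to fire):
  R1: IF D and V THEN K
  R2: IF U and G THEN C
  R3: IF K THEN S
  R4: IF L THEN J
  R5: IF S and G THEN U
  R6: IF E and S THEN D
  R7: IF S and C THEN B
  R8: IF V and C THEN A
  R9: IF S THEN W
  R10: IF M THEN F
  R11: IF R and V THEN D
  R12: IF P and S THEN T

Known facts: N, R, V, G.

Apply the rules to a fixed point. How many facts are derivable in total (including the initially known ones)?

12

Round 1 fires R11, giving D.
Round 2 fires R1, giving K.
Round 3 fires R3, giving S.
Round 4 fires R5, R9, giving U, W.
Round 5 fires R2, giving C.
Round 6 fires R7, R8, giving B, A.
Closure: {A, B, C, D, G, K, N, R, S, U, V, W} — 12 facts.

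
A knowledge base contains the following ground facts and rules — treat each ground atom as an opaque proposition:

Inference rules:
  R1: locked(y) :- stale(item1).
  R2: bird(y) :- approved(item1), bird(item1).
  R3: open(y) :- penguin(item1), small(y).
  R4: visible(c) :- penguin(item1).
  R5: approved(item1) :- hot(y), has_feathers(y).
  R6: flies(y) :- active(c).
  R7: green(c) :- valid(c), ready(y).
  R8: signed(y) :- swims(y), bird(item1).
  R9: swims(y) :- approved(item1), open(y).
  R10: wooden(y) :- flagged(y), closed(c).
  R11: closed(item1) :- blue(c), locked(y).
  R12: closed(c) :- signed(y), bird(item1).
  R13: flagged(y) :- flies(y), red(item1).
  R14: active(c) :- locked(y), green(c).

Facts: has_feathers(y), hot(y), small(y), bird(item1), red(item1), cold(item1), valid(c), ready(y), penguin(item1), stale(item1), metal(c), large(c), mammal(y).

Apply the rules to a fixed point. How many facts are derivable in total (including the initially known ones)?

Round 1: R1 [locked(y) :- stale(item1).]; R3 [open(y) :- penguin(item1), small(y).]; R4 [visible(c) :- penguin(item1).]; R5 [approved(item1) :- hot(y), has_feathers(y).]; R7 [green(c) :- valid(c), ready(y).]. Adds locked(y), open(y), visible(c), approved(item1), green(c).
Round 2: R2 [bird(y) :- approved(item1), bird(item1).]; R9 [swims(y) :- approved(item1), open(y).]; R14 [active(c) :- locked(y), green(c).]. Adds bird(y), swims(y), active(c).
Round 3: R6 [flies(y) :- active(c).]; R8 [signed(y) :- swims(y), bird(item1).]. Adds flies(y), signed(y).
Round 4: R12 [closed(c) :- signed(y), bird(item1).]; R13 [flagged(y) :- flies(y), red(item1).]. Adds closed(c), flagged(y).
Round 5: R10 [wooden(y) :- flagged(y), closed(c).]. Adds wooden(y).
Closure: {active(c), approved(item1), bird(item1), bird(y), closed(c), cold(item1), flagged(y), flies(y), green(c), has_feathers(y), hot(y), large(c), locked(y), mammal(y), metal(c), open(y), penguin(item1), ready(y), red(item1), signed(y), small(y), stale(item1), swims(y), valid(c), visible(c), wooden(y)} — 26 facts.

26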